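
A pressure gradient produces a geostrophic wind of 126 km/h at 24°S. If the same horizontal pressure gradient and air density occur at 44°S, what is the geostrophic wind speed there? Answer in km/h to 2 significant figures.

With the same pressure gradient and density, V_g ∝ 1/f ∝ 1/sin φ.
V₂ = V₁ · sin φ₁ / sin φ₂ = 126 × sin 24° / sin 44°
V₂ = 126 × 0.4067/0.6947 = 74 km/h

74 km/h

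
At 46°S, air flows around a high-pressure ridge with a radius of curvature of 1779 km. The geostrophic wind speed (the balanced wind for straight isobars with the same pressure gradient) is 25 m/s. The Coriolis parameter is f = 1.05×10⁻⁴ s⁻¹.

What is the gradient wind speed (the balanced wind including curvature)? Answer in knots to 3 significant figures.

57.8 knots

Around a high, pressure-gradient force acts outward with centrifugal, so Coriolis balances both:
fV = (1/ρ)|∂P/∂n| + V²/R  →  V² − fR·V + fR·V_g = 0
With fR = 1.05×10⁻⁴ × 1779×10³ m = 187 m/s:
V = [fR − √((fR)² − 4 fR V_g)]/2 = [187 − √(187² − 4×187×25)]/2 = 29.7 m/s
Supergeostrophic (V > V_g = 25 m/s), as expected around a high.
Converting: 29.7 m/s × 1.944 = 57.8 knots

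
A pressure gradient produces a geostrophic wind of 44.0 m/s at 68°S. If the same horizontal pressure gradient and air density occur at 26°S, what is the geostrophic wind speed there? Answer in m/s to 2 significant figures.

93 m/s

With the same pressure gradient and density, V_g ∝ 1/f ∝ 1/sin φ.
V₂ = V₁ · sin φ₁ / sin φ₂ = 44.0 × sin 68° / sin 26°
V₂ = 44.0 × 0.9272/0.4384 = 93 m/s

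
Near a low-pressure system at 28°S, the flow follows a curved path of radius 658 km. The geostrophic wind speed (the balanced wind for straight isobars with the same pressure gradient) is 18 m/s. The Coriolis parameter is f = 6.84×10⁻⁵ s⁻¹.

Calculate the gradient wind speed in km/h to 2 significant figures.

Around a low, centrifugal force acts outward with Coriolis, so pressure-gradient force balances both:
(1/ρ)|∂P/∂n| = fV + V²/R  →  V² + fR·V − fR·V_g = 0
With fR = 6.84×10⁻⁵ × 658×10³ m = 45.0 m/s:
V = [−fR + √((fR)² + 4 fR V_g)]/2 = [−45.0 + √(45.0² + 4×45.0×18)]/2 = 13.8 m/s
Subgeostrophic (V < V_g = 18 m/s), as expected around a low.
Converting: 13.8 m/s × 3.6 = 50 km/h

50 km/h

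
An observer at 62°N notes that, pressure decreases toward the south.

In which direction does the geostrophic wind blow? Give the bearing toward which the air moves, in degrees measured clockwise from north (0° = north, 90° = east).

270°

The pressure-gradient force points toward the south (bearing 180°).
Geostrophic balance: in the Northern Hemisphere the Coriolis force deflects motion to the right, so the geostrophic wind blows 90° to the right of the pressure-gradient force (low pressure on the left).
Rotating 180° by 90° clockwise gives 270° — the wind blows toward the west.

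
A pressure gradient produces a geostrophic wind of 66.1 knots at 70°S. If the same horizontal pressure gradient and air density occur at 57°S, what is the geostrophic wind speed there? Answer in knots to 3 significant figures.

With the same pressure gradient and density, V_g ∝ 1/f ∝ 1/sin φ.
V₂ = V₁ · sin φ₁ / sin φ₂ = 66.1 × sin 70° / sin 57°
V₂ = 66.1 × 0.9397/0.8387 = 74.1 knots

74.1 knots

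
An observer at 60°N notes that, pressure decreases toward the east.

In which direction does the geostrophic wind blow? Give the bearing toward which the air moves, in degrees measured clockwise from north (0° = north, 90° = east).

180°

The pressure-gradient force points toward the east (bearing 090°).
Geostrophic balance: in the Northern Hemisphere the Coriolis force deflects motion to the right, so the geostrophic wind blows 90° to the right of the pressure-gradient force (low pressure on the left).
Rotating 090° by 90° clockwise gives 180° — the wind blows toward the south.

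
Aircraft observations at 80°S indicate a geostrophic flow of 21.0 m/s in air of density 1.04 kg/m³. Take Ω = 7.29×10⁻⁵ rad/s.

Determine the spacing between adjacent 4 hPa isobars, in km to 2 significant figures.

130 km

Coriolis parameter at 80°S:
f = 2Ω sin φ = 2 × 7.29×10⁻⁵ × sin 80° = 1.44×10⁻⁴ s⁻¹
Geostrophic balance rearranged: |∂P/∂n| = f ρ V_g
|∂P/∂n| = 1.44×10⁻⁴ × 1.04 × 21.0 = 3.14×10⁻³ Pa/m
Isobar spacing: Δn = ΔP/|∂P/∂n| = 400 Pa / 3.14×10⁻³ Pa/m = 127555 m ≈ 130 km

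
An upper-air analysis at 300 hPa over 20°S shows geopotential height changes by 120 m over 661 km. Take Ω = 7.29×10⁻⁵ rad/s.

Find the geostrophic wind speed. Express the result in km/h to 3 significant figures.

129 km/h

Coriolis parameter at 20°S:
f = 2Ω sin φ = 2 × 7.29×10⁻⁵ × sin 20° = 4.99×10⁻⁵ s⁻¹
Height gradient: |∂Z/∂n| = 120 m / 661000 m = 1.82×10⁻⁴
On a pressure surface, geostrophic balance gives V_g = (g/f)|∂Z/∂n|:
V_g = 9.81 × 1.82×10⁻⁴ / 4.99×10⁻⁵ = 35.7 m/s
Converting: 35.7 m/s × 3.6 = 129 km/h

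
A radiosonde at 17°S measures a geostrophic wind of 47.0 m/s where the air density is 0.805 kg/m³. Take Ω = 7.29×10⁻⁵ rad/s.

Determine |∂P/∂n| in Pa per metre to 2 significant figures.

Coriolis parameter at 17°S:
f = 2Ω sin φ = 2 × 7.29×10⁻⁵ × sin 17° = 4.26×10⁻⁵ s⁻¹
Geostrophic balance rearranged: |∂P/∂n| = f ρ V_g
|∂P/∂n| = 4.26×10⁻⁵ × 0.805 × 47.0 = 1.61×10⁻³ Pa/m

1.6×10⁻³ Pa/m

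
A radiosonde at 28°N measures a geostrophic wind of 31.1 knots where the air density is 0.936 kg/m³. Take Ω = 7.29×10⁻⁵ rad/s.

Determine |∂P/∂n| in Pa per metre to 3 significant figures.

1.03×10⁻³ Pa/m

Coriolis parameter at 28°N:
f = 2Ω sin φ = 2 × 7.29×10⁻⁵ × sin 28° = 6.84×10⁻⁵ s⁻¹
Wind speed in SI: 31.1 knots = 16.0 m/s
Geostrophic balance rearranged: |∂P/∂n| = f ρ V_g
|∂P/∂n| = 6.84×10⁻⁵ × 0.936 × 16.0 = 1.03×10⁻³ Pa/m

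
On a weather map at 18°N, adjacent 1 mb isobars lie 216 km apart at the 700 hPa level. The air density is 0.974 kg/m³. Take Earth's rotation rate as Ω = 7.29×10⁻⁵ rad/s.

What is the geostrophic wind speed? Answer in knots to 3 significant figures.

Coriolis parameter at 18°N:
f = 2Ω sin φ = 2 × 7.29×10⁻⁵ × sin 18° = 4.51×10⁻⁵ s⁻¹
Pressure gradient: |∂P/∂n| = 100 Pa / 216000 m = 4.63×10⁻⁴ Pa/m
Geostrophic balance (pressure-gradient force = Coriolis force):
V_g = (1/(fρ)) |∂P/∂n| = 4.63×10⁻⁴ / (4.51×10⁻⁵ × 0.974) = 10.5 m/s
Converting: 10.5 m/s × 1.944 = 20.5 knots

20.5 knots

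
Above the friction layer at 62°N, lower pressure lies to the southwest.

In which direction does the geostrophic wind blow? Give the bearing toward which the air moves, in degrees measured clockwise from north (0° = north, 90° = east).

315°

The pressure-gradient force points toward the southwest (bearing 225°).
Geostrophic balance: in the Northern Hemisphere the Coriolis force deflects motion to the right, so the geostrophic wind blows 90° to the right of the pressure-gradient force (low pressure on the left).
Rotating 225° by 90° clockwise gives 315° — the wind blows toward the northwest.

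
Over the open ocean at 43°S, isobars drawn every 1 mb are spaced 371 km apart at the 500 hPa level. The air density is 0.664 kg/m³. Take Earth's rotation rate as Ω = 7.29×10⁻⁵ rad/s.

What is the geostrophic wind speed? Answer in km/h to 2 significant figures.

Coriolis parameter at 43°S:
f = 2Ω sin φ = 2 × 7.29×10⁻⁵ × sin 43° = 9.94×10⁻⁵ s⁻¹
Pressure gradient: |∂P/∂n| = 100 Pa / 371000 m = 2.70×10⁻⁴ Pa/m
Geostrophic balance (pressure-gradient force = Coriolis force):
V_g = (1/(fρ)) |∂P/∂n| = 2.70×10⁻⁴ / (9.94×10⁻⁵ × 0.664) = 4.08 m/s
Converting: 4.08 m/s × 3.6 = 15 km/h

15 km/h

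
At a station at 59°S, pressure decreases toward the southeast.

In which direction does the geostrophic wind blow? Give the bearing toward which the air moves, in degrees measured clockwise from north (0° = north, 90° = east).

045°

The pressure-gradient force points toward the southeast (bearing 135°).
Geostrophic balance: in the Southern Hemisphere the Coriolis force deflects motion to the left, so the geostrophic wind blows 90° to the left of the pressure-gradient force (low pressure on the right).
Rotating 135° by 90° counterclockwise gives 045° — the wind blows toward the northeast.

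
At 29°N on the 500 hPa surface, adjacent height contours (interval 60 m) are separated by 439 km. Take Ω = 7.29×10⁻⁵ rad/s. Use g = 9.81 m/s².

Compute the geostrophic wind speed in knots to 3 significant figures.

Coriolis parameter at 29°N:
f = 2Ω sin φ = 2 × 7.29×10⁻⁵ × sin 29° = 7.07×10⁻⁵ s⁻¹
Height gradient: |∂Z/∂n| = 60 m / 439000 m = 1.37×10⁻⁴
On a pressure surface, geostrophic balance gives V_g = (g/f)|∂Z/∂n|:
V_g = 9.81 × 1.37×10⁻⁴ / 7.07×10⁻⁵ = 19.0 m/s
Converting: 19.0 m/s × 1.944 = 36.9 knots

36.9 knots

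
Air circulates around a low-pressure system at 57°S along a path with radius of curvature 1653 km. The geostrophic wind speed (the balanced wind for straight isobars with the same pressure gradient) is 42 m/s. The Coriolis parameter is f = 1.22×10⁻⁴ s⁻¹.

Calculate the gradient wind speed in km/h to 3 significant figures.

128 km/h

Around a low, centrifugal force acts outward with Coriolis, so pressure-gradient force balances both:
(1/ρ)|∂P/∂n| = fV + V²/R  →  V² + fR·V − fR·V_g = 0
With fR = 1.22×10⁻⁴ × 1653×10³ m = 202 m/s:
V = [−fR + √((fR)² + 4 fR V_g)]/2 = [−202 + √(202² + 4×202×42)]/2 = 35.7 m/s
Subgeostrophic (V < V_g = 42 m/s), as expected around a low.
Converting: 35.7 m/s × 3.6 = 128 km/h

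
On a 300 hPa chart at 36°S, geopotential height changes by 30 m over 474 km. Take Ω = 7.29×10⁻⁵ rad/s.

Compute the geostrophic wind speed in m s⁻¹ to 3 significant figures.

7.24 m s⁻¹

Coriolis parameter at 36°S:
f = 2Ω sin φ = 2 × 7.29×10⁻⁵ × sin 36° = 8.57×10⁻⁵ s⁻¹
Height gradient: |∂Z/∂n| = 30 m / 474000 m = 6.33×10⁻⁵
On a pressure surface, geostrophic balance gives V_g = (g/f)|∂Z/∂n|:
V_g = 9.81 × 6.33×10⁻⁵ / 8.57×10⁻⁵ = 7.24 m/s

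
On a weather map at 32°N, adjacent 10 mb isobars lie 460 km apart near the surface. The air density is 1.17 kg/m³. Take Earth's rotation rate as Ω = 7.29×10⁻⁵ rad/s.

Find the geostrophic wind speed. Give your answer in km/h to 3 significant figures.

86.6 km/h

Coriolis parameter at 32°N:
f = 2Ω sin φ = 2 × 7.29×10⁻⁵ × sin 32° = 7.73×10⁻⁵ s⁻¹
Pressure gradient: |∂P/∂n| = 1000 Pa / 460000 m = 2.17×10⁻³ Pa/m
Geostrophic balance (pressure-gradient force = Coriolis force):
V_g = (1/(fρ)) |∂P/∂n| = 2.17×10⁻³ / (7.73×10⁻⁵ × 1.17) = 24.0 m/s
Converting: 24.0 m/s × 3.6 = 86.6 km/h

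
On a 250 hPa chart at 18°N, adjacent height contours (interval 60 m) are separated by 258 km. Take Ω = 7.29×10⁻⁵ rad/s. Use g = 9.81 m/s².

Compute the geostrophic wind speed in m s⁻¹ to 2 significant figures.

Coriolis parameter at 18°N:
f = 2Ω sin φ = 2 × 7.29×10⁻⁵ × sin 18° = 4.51×10⁻⁵ s⁻¹
Height gradient: |∂Z/∂n| = 60 m / 258000 m = 2.33×10⁻⁴
On a pressure surface, geostrophic balance gives V_g = (g/f)|∂Z/∂n|:
V_g = 9.81 × 2.33×10⁻⁴ / 4.51×10⁻⁵ = 50.6 m/s

51 m s⁻¹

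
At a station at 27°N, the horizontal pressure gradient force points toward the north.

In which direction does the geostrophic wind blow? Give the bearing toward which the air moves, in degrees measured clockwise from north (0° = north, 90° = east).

090°

The pressure-gradient force points toward the north (bearing 000°).
Geostrophic balance: in the Northern Hemisphere the Coriolis force deflects motion to the right, so the geostrophic wind blows 90° to the right of the pressure-gradient force (low pressure on the left).
Rotating 000° by 90° clockwise gives 090° — the wind blows toward the east.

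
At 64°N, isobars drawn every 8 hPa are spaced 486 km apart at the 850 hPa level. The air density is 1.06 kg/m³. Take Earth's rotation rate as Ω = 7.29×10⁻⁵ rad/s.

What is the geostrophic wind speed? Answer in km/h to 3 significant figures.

Coriolis parameter at 64°N:
f = 2Ω sin φ = 2 × 7.29×10⁻⁵ × sin 64° = 1.31×10⁻⁴ s⁻¹
Pressure gradient: |∂P/∂n| = 800 Pa / 486000 m = 1.65×10⁻³ Pa/m
Geostrophic balance (pressure-gradient force = Coriolis force):
V_g = (1/(fρ)) |∂P/∂n| = 1.65×10⁻³ / (1.31×10⁻⁴ × 1.06) = 11.9 m/s
Converting: 11.9 m/s × 3.6 = 42.7 km/h

42.7 km/h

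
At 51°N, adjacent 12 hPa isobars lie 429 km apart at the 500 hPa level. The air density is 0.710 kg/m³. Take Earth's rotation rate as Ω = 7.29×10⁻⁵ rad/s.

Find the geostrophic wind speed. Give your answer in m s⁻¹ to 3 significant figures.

34.8 m s⁻¹

Coriolis parameter at 51°N:
f = 2Ω sin φ = 2 × 7.29×10⁻⁵ × sin 51° = 1.13×10⁻⁴ s⁻¹
Pressure gradient: |∂P/∂n| = 1200 Pa / 429000 m = 2.80×10⁻³ Pa/m
Geostrophic balance (pressure-gradient force = Coriolis force):
V_g = (1/(fρ)) |∂P/∂n| = 2.80×10⁻³ / (1.13×10⁻⁴ × 0.710) = 34.8 m/s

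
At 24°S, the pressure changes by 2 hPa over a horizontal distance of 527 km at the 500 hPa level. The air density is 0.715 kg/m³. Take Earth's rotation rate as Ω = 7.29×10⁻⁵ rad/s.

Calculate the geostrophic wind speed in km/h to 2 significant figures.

32 km/h

Coriolis parameter at 24°S:
f = 2Ω sin φ = 2 × 7.29×10⁻⁵ × sin 24° = 5.93×10⁻⁵ s⁻¹
Pressure gradient: |∂P/∂n| = 200 Pa / 527000 m = 3.80×10⁻⁴ Pa/m
Geostrophic balance (pressure-gradient force = Coriolis force):
V_g = (1/(fρ)) |∂P/∂n| = 3.80×10⁻⁴ / (5.93×10⁻⁵ × 0.715) = 8.95 m/s
Converting: 8.95 m/s × 3.6 = 32 km/h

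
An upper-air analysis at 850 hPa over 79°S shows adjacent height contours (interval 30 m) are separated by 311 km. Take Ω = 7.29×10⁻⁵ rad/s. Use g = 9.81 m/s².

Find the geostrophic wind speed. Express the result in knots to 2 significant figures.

13 knots

Coriolis parameter at 79°S:
f = 2Ω sin φ = 2 × 7.29×10⁻⁵ × sin 79° = 1.43×10⁻⁴ s⁻¹
Height gradient: |∂Z/∂n| = 30 m / 311000 m = 9.65×10⁻⁵
On a pressure surface, geostrophic balance gives V_g = (g/f)|∂Z/∂n|:
V_g = 9.81 × 9.65×10⁻⁵ / 1.43×10⁻⁴ = 6.61 m/s
Converting: 6.61 m/s × 1.944 = 13 knots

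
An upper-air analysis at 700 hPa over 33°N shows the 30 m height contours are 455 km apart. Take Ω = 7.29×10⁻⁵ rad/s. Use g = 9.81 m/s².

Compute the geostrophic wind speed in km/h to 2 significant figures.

Coriolis parameter at 33°N:
f = 2Ω sin φ = 2 × 7.29×10⁻⁵ × sin 33° = 7.94×10⁻⁵ s⁻¹
Height gradient: |∂Z/∂n| = 30 m / 455000 m = 6.59×10⁻⁵
On a pressure surface, geostrophic balance gives V_g = (g/f)|∂Z/∂n|:
V_g = 9.81 × 6.59×10⁻⁵ / 7.94×10⁻⁵ = 8.15 m/s
Converting: 8.15 m/s × 3.6 = 29 km/h

29 km/h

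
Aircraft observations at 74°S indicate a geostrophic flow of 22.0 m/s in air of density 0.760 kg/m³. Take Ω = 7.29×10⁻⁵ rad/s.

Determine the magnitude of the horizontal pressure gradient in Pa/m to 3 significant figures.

2.34×10⁻³ Pa/m

Coriolis parameter at 74°S:
f = 2Ω sin φ = 2 × 7.29×10⁻⁵ × sin 74° = 1.40×10⁻⁴ s⁻¹
Geostrophic balance rearranged: |∂P/∂n| = f ρ V_g
|∂P/∂n| = 1.40×10⁻⁴ × 0.760 × 22.0 = 2.34×10⁻³ Pa/m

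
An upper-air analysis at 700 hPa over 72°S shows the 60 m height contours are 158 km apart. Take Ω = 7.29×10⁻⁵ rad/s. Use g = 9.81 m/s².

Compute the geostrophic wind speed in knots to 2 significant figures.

Coriolis parameter at 72°S:
f = 2Ω sin φ = 2 × 7.29×10⁻⁵ × sin 72° = 1.39×10⁻⁴ s⁻¹
Height gradient: |∂Z/∂n| = 60 m / 158000 m = 3.80×10⁻⁴
On a pressure surface, geostrophic balance gives V_g = (g/f)|∂Z/∂n|:
V_g = 9.81 × 3.80×10⁻⁴ / 1.39×10⁻⁴ = 26.9 m/s
Converting: 26.9 m/s × 1.944 = 52 knots

52 knots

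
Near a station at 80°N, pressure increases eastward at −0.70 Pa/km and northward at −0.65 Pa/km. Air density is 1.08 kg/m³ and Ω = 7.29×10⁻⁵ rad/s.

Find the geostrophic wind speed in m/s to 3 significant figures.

Coriolis parameter at 80°N:
f = 2Ω sin φ = 2 × 7.29×10⁻⁵ × sin 80° = 1.44×10⁻⁴ s⁻¹
Component geostrophic relations (x east, y north):
u_g = −(1/(fρ)) ∂P/∂y,  v_g = (1/(fρ)) ∂P/∂x
u_g = −(−0.65×10⁻³)/(1.44×10⁻⁴ × 1.08) = 4.19 m/s;  v_g = (−0.70×10⁻³)/(1.44×10⁻⁴ × 1.08) = −4.51 m/s
|V_g| = √(u_g² + v_g²) = 6.16 m/s

6.16 m/s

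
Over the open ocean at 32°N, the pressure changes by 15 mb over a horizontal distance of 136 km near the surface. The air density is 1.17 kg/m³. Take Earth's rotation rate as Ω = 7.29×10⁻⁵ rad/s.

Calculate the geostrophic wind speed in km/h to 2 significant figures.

440 km/h

Coriolis parameter at 32°N:
f = 2Ω sin φ = 2 × 7.29×10⁻⁵ × sin 32° = 7.73×10⁻⁵ s⁻¹
Pressure gradient: |∂P/∂n| = 1500 Pa / 136000 m = 1.10×10⁻² Pa/m
Geostrophic balance (pressure-gradient force = Coriolis force):
V_g = (1/(fρ)) |∂P/∂n| = 1.10×10⁻² / (7.73×10⁻⁵ × 1.17) = 122 m/s
Converting: 122 m/s × 3.6 = 440 km/h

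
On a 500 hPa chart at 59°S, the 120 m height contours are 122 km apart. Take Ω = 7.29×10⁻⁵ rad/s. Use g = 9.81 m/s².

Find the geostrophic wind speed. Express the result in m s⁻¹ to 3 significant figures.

77.2 m s⁻¹

Coriolis parameter at 59°S:
f = 2Ω sin φ = 2 × 7.29×10⁻⁵ × sin 59° = 1.25×10⁻⁴ s⁻¹
Height gradient: |∂Z/∂n| = 120 m / 122000 m = 9.84×10⁻⁴
On a pressure surface, geostrophic balance gives V_g = (g/f)|∂Z/∂n|:
V_g = 9.81 × 9.84×10⁻⁴ / 1.25×10⁻⁴ = 77.2 m/s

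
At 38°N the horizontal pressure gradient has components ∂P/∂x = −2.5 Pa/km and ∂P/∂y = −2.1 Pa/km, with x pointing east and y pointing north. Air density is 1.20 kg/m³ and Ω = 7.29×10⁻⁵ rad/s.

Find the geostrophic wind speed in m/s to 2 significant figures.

Coriolis parameter at 38°N:
f = 2Ω sin φ = 2 × 7.29×10⁻⁵ × sin 38° = 8.98×10⁻⁵ s⁻¹
Component geostrophic relations (x east, y north):
u_g = −(1/(fρ)) ∂P/∂y,  v_g = (1/(fρ)) ∂P/∂x
u_g = −(−2.1×10⁻³)/(8.98×10⁻⁵ × 1.20) = 19.5 m/s;  v_g = (−2.5×10⁻³)/(8.98×10⁻⁵ × 1.20) = −23.2 m/s
|V_g| = √(u_g² + v_g²) = 30.3 m/s

30 m/s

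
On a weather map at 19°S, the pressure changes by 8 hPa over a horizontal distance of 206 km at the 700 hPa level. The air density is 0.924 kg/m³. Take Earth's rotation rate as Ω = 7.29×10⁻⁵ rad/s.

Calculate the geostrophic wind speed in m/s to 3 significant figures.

88.5 m/s

Coriolis parameter at 19°S:
f = 2Ω sin φ = 2 × 7.29×10⁻⁵ × sin 19° = 4.75×10⁻⁵ s⁻¹
Pressure gradient: |∂P/∂n| = 800 Pa / 206000 m = 3.88×10⁻³ Pa/m
Geostrophic balance (pressure-gradient force = Coriolis force):
V_g = (1/(fρ)) |∂P/∂n| = 3.88×10⁻³ / (4.75×10⁻⁵ × 0.924) = 88.5 m/s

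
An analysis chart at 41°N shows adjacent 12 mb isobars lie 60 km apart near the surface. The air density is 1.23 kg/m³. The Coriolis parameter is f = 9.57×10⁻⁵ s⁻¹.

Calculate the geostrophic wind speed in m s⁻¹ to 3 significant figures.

170 m s⁻¹

Pressure gradient: |∂P/∂n| = 1200 Pa / 60000 m = 2.00×10⁻² Pa/m
Geostrophic balance (pressure-gradient force = Coriolis force):
V_g = (1/(fρ)) |∂P/∂n| = 2.00×10⁻² / (9.57×10⁻⁵ × 1.23) = 170 m/s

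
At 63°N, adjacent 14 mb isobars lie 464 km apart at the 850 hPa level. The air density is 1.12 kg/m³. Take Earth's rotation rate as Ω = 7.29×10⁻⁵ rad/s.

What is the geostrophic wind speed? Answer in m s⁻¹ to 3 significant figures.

20.7 m s⁻¹

Coriolis parameter at 63°N:
f = 2Ω sin φ = 2 × 7.29×10⁻⁵ × sin 63° = 1.30×10⁻⁴ s⁻¹
Pressure gradient: |∂P/∂n| = 1400 Pa / 464000 m = 3.02×10⁻³ Pa/m
Geostrophic balance (pressure-gradient force = Coriolis force):
V_g = (1/(fρ)) |∂P/∂n| = 3.02×10⁻³ / (1.30×10⁻⁴ × 1.12) = 20.7 m/s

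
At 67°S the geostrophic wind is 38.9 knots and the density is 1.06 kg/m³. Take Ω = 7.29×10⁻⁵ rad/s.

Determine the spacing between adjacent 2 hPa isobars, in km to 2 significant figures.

Coriolis parameter at 67°S:
f = 2Ω sin φ = 2 × 7.29×10⁻⁵ × sin 67° = 1.34×10⁻⁴ s⁻¹
Wind speed in SI: 38.9 knots = 20.0 m/s
Geostrophic balance rearranged: |∂P/∂n| = f ρ V_g
|∂P/∂n| = 1.34×10⁻⁴ × 1.06 × 20.0 = 2.85×10⁻³ Pa/m
Isobar spacing: Δn = ΔP/|∂P/∂n| = 200 Pa / 2.85×10⁻³ Pa/m = 70251 m ≈ 70 km

70 km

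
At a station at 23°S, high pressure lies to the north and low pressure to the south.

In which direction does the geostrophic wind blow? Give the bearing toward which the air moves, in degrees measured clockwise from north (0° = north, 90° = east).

090°

The pressure-gradient force points toward the south (bearing 180°).
Geostrophic balance: in the Southern Hemisphere the Coriolis force deflects motion to the left, so the geostrophic wind blows 90° to the left of the pressure-gradient force (low pressure on the right).
Rotating 180° by 90° counterclockwise gives 090° — the wind blows toward the east.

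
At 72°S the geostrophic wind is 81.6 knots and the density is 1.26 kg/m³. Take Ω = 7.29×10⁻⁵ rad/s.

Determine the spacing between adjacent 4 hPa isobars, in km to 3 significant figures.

Coriolis parameter at 72°S:
f = 2Ω sin φ = 2 × 7.29×10⁻⁵ × sin 72° = 1.39×10⁻⁴ s⁻¹
Wind speed in SI: 81.6 knots = 42.0 m/s
Geostrophic balance rearranged: |∂P/∂n| = f ρ V_g
|∂P/∂n| = 1.39×10⁻⁴ × 1.26 × 42.0 = 7.33×10⁻³ Pa/m
Isobar spacing: Δn = ΔP/|∂P/∂n| = 400 Pa / 7.33×10⁻³ Pa/m = 54538 m ≈ 54.5 km

54.5 km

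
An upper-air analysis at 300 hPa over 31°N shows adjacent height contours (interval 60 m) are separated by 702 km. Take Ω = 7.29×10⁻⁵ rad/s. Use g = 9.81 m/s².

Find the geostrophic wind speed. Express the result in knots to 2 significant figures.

Coriolis parameter at 31°N:
f = 2Ω sin φ = 2 × 7.29×10⁻⁵ × sin 31° = 7.51×10⁻⁵ s⁻¹
Height gradient: |∂Z/∂n| = 60 m / 702000 m = 8.55×10⁻⁵
On a pressure surface, geostrophic balance gives V_g = (g/f)|∂Z/∂n|:
V_g = 9.81 × 8.55×10⁻⁵ / 7.51×10⁻⁵ = 11.2 m/s
Converting: 11.2 m/s × 1.944 = 22 knots

22 knots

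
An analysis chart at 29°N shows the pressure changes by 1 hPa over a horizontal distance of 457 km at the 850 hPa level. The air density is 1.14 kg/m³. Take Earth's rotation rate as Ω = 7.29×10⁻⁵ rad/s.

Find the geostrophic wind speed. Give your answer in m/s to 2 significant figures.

2.7 m/s

Coriolis parameter at 29°N:
f = 2Ω sin φ = 2 × 7.29×10⁻⁵ × sin 29° = 7.07×10⁻⁵ s⁻¹
Pressure gradient: |∂P/∂n| = 100 Pa / 457000 m = 2.19×10⁻⁴ Pa/m
Geostrophic balance (pressure-gradient force = Coriolis force):
V_g = (1/(fρ)) |∂P/∂n| = 2.19×10⁻⁴ / (7.07×10⁻⁵ × 1.14) = 2.72 m/s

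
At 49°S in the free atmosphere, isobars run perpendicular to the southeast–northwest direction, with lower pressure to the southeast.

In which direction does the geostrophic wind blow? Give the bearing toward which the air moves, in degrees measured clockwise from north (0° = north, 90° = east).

045°

The pressure-gradient force points toward the southeast (bearing 135°).
Geostrophic balance: in the Southern Hemisphere the Coriolis force deflects motion to the left, so the geostrophic wind blows 90° to the left of the pressure-gradient force (low pressure on the right).
Rotating 135° by 90° counterclockwise gives 045° — the wind blows toward the northeast.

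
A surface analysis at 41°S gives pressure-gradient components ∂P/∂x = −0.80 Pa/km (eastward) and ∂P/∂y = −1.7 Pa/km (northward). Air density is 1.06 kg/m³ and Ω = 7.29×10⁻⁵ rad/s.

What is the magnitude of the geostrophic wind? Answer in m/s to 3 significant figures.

Coriolis parameter at 41°S:
f = 2Ω sin φ = 2 × 7.29×10⁻⁵ × sin 41° = 9.57×10⁻⁵ s⁻¹
In the Southern Hemisphere f is negative: f = −9.57×10⁻⁵ s⁻¹.
Component geostrophic relations (x east, y north):
u_g = −(1/(fρ)) ∂P/∂y,  v_g = (1/(fρ)) ∂P/∂x
u_g = −(−1.7×10⁻³)/(−9.57×10⁻⁵ × 1.06) = −16.8 m/s;  v_g = (−0.80×10⁻³)/(−9.57×10⁻⁵ × 1.06) = 7.89 m/s
|V_g| = √(u_g² + v_g²) = 18.5 m/s

18.5 m/s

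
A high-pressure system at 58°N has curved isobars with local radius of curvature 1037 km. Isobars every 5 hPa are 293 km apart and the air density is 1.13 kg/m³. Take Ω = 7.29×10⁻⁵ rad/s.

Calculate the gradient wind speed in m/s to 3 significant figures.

Coriolis parameter at 58°N:
f = 2Ω sin φ = 2 × 7.29×10⁻⁵ × sin 58° = 1.24×10⁻⁴ s⁻¹
Pressure gradient: |∂P/∂n| = 500 Pa / 293000 m = 1.71×10⁻³ Pa/m
Geostrophic speed: V_g = |∂P/∂n|/(fρ) = 1.71×10⁻³/(1.24×10⁻⁴ × 1.13) = 12.2 m/s
Around a high, pressure-gradient force acts outward with centrifugal, so Coriolis balances both:
fV = (1/ρ)|∂P/∂n| + V²/R  →  V² − fR·V + fR·V_g = 0
With fR = 1.24×10⁻⁴ × 1037×10³ m = 128 m/s:
V = [fR − √((fR)² − 4 fR V_g)]/2 = [128 − √(128² − 4×128×12.2)]/2 = 13.7 m/s
Supergeostrophic (V > V_g = 12.2 m/s), as expected around a high.

13.7 m/s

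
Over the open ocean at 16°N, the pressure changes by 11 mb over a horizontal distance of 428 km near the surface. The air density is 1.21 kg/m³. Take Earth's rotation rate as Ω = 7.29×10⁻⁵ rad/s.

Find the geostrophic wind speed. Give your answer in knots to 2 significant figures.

Coriolis parameter at 16°N:
f = 2Ω sin φ = 2 × 7.29×10⁻⁵ × sin 16° = 4.02×10⁻⁵ s⁻¹
Pressure gradient: |∂P/∂n| = 1100 Pa / 428000 m = 2.57×10⁻³ Pa/m
Geostrophic balance (pressure-gradient force = Coriolis force):
V_g = (1/(fρ)) |∂P/∂n| = 2.57×10⁻³ / (4.02×10⁻⁵ × 1.21) = 52.9 m/s
Converting: 52.9 m/s × 1.944 = 100 knots

100 knots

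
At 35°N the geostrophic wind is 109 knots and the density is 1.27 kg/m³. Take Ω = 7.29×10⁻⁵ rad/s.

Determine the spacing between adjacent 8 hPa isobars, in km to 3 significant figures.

Coriolis parameter at 35°N:
f = 2Ω sin φ = 2 × 7.29×10⁻⁵ × sin 35° = 8.36×10⁻⁵ s⁻¹
Wind speed in SI: 109 knots = 56.1 m/s
Geostrophic balance rearranged: |∂P/∂n| = f ρ V_g
|∂P/∂n| = 8.36×10⁻⁵ × 1.27 × 56.1 = 5.96×10⁻³ Pa/m
Isobar spacing: Δn = ΔP/|∂P/∂n| = 800 Pa / 5.96×10⁻³ Pa/m = 134330 m ≈ 134 km

134 km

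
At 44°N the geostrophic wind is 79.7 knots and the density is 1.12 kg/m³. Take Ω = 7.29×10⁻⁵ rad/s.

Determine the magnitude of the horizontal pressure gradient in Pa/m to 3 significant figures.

Coriolis parameter at 44°N:
f = 2Ω sin φ = 2 × 7.29×10⁻⁵ × sin 44° = 1.01×10⁻⁴ s⁻¹
Wind speed in SI: 79.7 knots = 41.0 m/s
Geostrophic balance rearranged: |∂P/∂n| = f ρ V_g
|∂P/∂n| = 1.01×10⁻⁴ × 1.12 × 41.0 = 4.65×10⁻³ Pa/m

4.65×10⁻³ Pa/m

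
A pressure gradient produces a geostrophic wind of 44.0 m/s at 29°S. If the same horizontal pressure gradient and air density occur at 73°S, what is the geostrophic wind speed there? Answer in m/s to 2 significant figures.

22 m/s

With the same pressure gradient and density, V_g ∝ 1/f ∝ 1/sin φ.
V₂ = V₁ · sin φ₁ / sin φ₂ = 44.0 × sin 29° / sin 73°
V₂ = 44.0 × 0.4848/0.9563 = 22 m/s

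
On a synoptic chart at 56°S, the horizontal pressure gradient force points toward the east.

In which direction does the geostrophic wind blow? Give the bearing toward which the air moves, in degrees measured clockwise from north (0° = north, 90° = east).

000°

The pressure-gradient force points toward the east (bearing 090°).
Geostrophic balance: in the Southern Hemisphere the Coriolis force deflects motion to the left, so the geostrophic wind blows 90° to the left of the pressure-gradient force (low pressure on the right).
Rotating 090° by 90° counterclockwise gives 000° — the wind blows toward the north.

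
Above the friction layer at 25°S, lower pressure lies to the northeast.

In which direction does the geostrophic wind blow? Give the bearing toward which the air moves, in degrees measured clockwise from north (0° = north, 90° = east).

315°

The pressure-gradient force points toward the northeast (bearing 045°).
Geostrophic balance: in the Southern Hemisphere the Coriolis force deflects motion to the left, so the geostrophic wind blows 90° to the left of the pressure-gradient force (low pressure on the right).
Rotating 045° by 90° counterclockwise gives 315° — the wind blows toward the northwest.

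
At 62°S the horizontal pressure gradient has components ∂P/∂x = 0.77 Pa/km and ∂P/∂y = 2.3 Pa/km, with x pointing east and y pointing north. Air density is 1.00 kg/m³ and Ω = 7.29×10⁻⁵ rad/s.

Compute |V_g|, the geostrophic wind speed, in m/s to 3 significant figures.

18.8 m/s

Coriolis parameter at 62°S:
f = 2Ω sin φ = 2 × 7.29×10⁻⁵ × sin 62° = 1.29×10⁻⁴ s⁻¹
In the Southern Hemisphere f is negative: f = −1.29×10⁻⁴ s⁻¹.
Component geostrophic relations (x east, y north):
u_g = −(1/(fρ)) ∂P/∂y,  v_g = (1/(fρ)) ∂P/∂x
u_g = −(2.3×10⁻³)/(−1.29×10⁻⁴ × 1.00) = 17.9 m/s;  v_g = (0.77×10⁻³)/(−1.29×10⁻⁴ × 1.00) = −5.98 m/s
|V_g| = √(u_g² + v_g²) = 18.8 m/s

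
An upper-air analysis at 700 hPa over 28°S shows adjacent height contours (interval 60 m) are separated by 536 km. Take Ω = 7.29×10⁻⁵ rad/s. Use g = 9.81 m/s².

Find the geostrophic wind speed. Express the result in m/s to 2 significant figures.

Coriolis parameter at 28°S:
f = 2Ω sin φ = 2 × 7.29×10⁻⁵ × sin 28° = 6.84×10⁻⁵ s⁻¹
Height gradient: |∂Z/∂n| = 60 m / 536000 m = 1.12×10⁻⁴
On a pressure surface, geostrophic balance gives V_g = (g/f)|∂Z/∂n|:
V_g = 9.81 × 1.12×10⁻⁴ / 6.84×10⁻⁵ = 16.0 m/s

16 m/s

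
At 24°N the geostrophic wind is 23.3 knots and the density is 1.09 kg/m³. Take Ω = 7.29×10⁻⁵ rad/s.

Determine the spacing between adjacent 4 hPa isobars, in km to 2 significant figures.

520 km

Coriolis parameter at 24°N:
f = 2Ω sin φ = 2 × 7.29×10⁻⁵ × sin 24° = 5.93×10⁻⁵ s⁻¹
Wind speed in SI: 23.3 knots = 12.0 m/s
Geostrophic balance rearranged: |∂P/∂n| = f ρ V_g
|∂P/∂n| = 5.93×10⁻⁵ × 1.09 × 12.0 = 7.75×10⁻⁴ Pa/m
Isobar spacing: Δn = ΔP/|∂P/∂n| = 400 Pa / 7.75×10⁻⁴ Pa/m = 516260 m ≈ 520 km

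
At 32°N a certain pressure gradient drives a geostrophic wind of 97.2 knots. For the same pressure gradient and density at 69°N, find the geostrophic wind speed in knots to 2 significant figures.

55 knots

With the same pressure gradient and density, V_g ∝ 1/f ∝ 1/sin φ.
V₂ = V₁ · sin φ₁ / sin φ₂ = 97.2 × sin 32° / sin 69°
V₂ = 97.2 × 0.5299/0.9336 = 55 knots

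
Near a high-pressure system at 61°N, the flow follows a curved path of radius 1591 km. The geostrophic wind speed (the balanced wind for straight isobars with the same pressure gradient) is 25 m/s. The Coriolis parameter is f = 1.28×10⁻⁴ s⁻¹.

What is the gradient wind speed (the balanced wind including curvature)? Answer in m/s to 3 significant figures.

Around a high, pressure-gradient force acts outward with centrifugal, so Coriolis balances both:
fV = (1/ρ)|∂P/∂n| + V²/R  →  V² − fR·V + fR·V_g = 0
With fR = 1.28×10⁻⁴ × 1591×10³ m = 204 m/s:
V = [fR − √((fR)² − 4 fR V_g)]/2 = [204 − √(204² − 4×204×25)]/2 = 29.2 m/s
Supergeostrophic (V > V_g = 25 m/s), as expected around a high.

29.2 m/s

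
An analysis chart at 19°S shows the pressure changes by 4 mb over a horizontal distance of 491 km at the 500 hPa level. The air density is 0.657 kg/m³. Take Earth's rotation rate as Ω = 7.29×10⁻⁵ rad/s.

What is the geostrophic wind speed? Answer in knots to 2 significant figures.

51 knots

Coriolis parameter at 19°S:
f = 2Ω sin φ = 2 × 7.29×10⁻⁵ × sin 19° = 4.75×10⁻⁵ s⁻¹
Pressure gradient: |∂P/∂n| = 400 Pa / 491000 m = 8.15×10⁻⁴ Pa/m
Geostrophic balance (pressure-gradient force = Coriolis force):
V_g = (1/(fρ)) |∂P/∂n| = 8.15×10⁻⁴ / (4.75×10⁻⁵ × 0.657) = 26.1 m/s
Converting: 26.1 m/s × 1.944 = 51 knots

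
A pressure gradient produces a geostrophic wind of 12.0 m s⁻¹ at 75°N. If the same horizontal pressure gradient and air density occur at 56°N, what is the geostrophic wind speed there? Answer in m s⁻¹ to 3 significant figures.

14.0 m s⁻¹

With the same pressure gradient and density, V_g ∝ 1/f ∝ 1/sin φ.
V₂ = V₁ · sin φ₁ / sin φ₂ = 12.0 × sin 75° / sin 56°
V₂ = 12.0 × 0.9659/0.8290 = 14.0 m s⁻¹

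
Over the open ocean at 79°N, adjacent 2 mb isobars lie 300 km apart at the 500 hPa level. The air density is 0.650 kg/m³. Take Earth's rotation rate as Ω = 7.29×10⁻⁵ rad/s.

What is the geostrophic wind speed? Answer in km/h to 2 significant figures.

Coriolis parameter at 79°N:
f = 2Ω sin φ = 2 × 7.29×10⁻⁵ × sin 79° = 1.43×10⁻⁴ s⁻¹
Pressure gradient: |∂P/∂n| = 200 Pa / 300000 m = 6.67×10⁻⁴ Pa/m
Geostrophic balance (pressure-gradient force = Coriolis force):
V_g = (1/(fρ)) |∂P/∂n| = 6.67×10⁻⁴ / (1.43×10⁻⁴ × 0.650) = 7.17 m/s
Converting: 7.17 m/s × 3.6 = 26 km/h

26 km/h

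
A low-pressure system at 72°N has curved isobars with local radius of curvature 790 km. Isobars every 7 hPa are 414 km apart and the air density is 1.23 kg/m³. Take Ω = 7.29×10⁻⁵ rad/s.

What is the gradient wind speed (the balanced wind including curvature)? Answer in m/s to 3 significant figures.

9.15 m/s

Coriolis parameter at 72°N:
f = 2Ω sin φ = 2 × 7.29×10⁻⁵ × sin 72° = 1.39×10⁻⁴ s⁻¹
Pressure gradient: |∂P/∂n| = 700 Pa / 414000 m = 1.69×10⁻³ Pa/m
Geostrophic speed: V_g = |∂P/∂n|/(fρ) = 1.69×10⁻³/(1.39×10⁻⁴ × 1.23) = 9.91 m/s
Around a low, centrifugal force acts outward with Coriolis, so pressure-gradient force balances both:
(1/ρ)|∂P/∂n| = fV + V²/R  →  V² + fR·V − fR·V_g = 0
With fR = 1.39×10⁻⁴ × 790×10³ m = 110 m/s:
V = [−fR + √((fR)² + 4 fR V_g)]/2 = [−110 + √(110² + 4×110×9.91)]/2 = 9.15 m/s
Subgeostrophic (V < V_g = 9.91 m/s), as expected around a low.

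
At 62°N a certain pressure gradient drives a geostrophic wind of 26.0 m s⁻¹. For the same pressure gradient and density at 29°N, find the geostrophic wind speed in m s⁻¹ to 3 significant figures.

47.4 m s⁻¹

With the same pressure gradient and density, V_g ∝ 1/f ∝ 1/sin φ.
V₂ = V₁ · sin φ₁ / sin φ₂ = 26.0 × sin 62° / sin 29°
V₂ = 26.0 × 0.8829/0.4848 = 47.4 m s⁻¹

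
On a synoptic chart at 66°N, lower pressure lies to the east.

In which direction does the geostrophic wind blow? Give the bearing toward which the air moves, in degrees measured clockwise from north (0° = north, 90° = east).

The pressure-gradient force points toward the east (bearing 090°).
Geostrophic balance: in the Northern Hemisphere the Coriolis force deflects motion to the right, so the geostrophic wind blows 90° to the right of the pressure-gradient force (low pressure on the left).
Rotating 090° by 90° clockwise gives 180° — the wind blows toward the south.

180°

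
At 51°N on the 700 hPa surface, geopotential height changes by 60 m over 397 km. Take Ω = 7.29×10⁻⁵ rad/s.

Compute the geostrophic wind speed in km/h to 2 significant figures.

Coriolis parameter at 51°N:
f = 2Ω sin φ = 2 × 7.29×10⁻⁵ × sin 51° = 1.13×10⁻⁴ s⁻¹
Height gradient: |∂Z/∂n| = 60 m / 397000 m = 1.51×10⁻⁴
On a pressure surface, geostrophic balance gives V_g = (g/f)|∂Z/∂n|:
V_g = 9.81 × 1.51×10⁻⁴ / 1.13×10⁻⁴ = 13.1 m/s
Converting: 13.1 m/s × 3.6 = 47 km/h

47 km/h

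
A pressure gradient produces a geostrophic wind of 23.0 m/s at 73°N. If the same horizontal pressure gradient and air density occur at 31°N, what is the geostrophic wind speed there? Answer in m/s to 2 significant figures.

With the same pressure gradient and density, V_g ∝ 1/f ∝ 1/sin φ.
V₂ = V₁ · sin φ₁ / sin φ₂ = 23.0 × sin 73° / sin 31°
V₂ = 23.0 × 0.9563/0.5150 = 43 m/s

43 m/s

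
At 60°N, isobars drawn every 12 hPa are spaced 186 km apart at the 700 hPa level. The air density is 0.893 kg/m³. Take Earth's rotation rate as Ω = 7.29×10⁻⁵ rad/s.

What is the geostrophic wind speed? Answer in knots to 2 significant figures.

Coriolis parameter at 60°N:
f = 2Ω sin φ = 2 × 7.29×10⁻⁵ × sin 60° = 1.26×10⁻⁴ s⁻¹
Pressure gradient: |∂P/∂n| = 1200 Pa / 186000 m = 6.45×10⁻³ Pa/m
Geostrophic balance (pressure-gradient force = Coriolis force):
V_g = (1/(fρ)) |∂P/∂n| = 6.45×10⁻³ / (1.26×10⁻⁴ × 0.893) = 57.2 m/s
Converting: 57.2 m/s × 1.944 = 110 knots

110 knots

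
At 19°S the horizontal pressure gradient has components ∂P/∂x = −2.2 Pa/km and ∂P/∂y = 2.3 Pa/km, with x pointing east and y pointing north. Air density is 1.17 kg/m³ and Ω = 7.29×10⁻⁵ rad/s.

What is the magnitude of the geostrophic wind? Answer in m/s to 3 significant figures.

57.3 m/s

Coriolis parameter at 19°S:
f = 2Ω sin φ = 2 × 7.29×10⁻⁵ × sin 19° = 4.75×10⁻⁵ s⁻¹
In the Southern Hemisphere f is negative: f = −4.75×10⁻⁵ s⁻¹.
Component geostrophic relations (x east, y north):
u_g = −(1/(fρ)) ∂P/∂y,  v_g = (1/(fρ)) ∂P/∂x
u_g = −(2.3×10⁻³)/(−4.75×10⁻⁵ × 1.17) = 41.4 m/s;  v_g = (−2.2×10⁻³)/(−4.75×10⁻⁵ × 1.17) = 39.6 m/s
|V_g| = √(u_g² + v_g²) = 57.3 m/s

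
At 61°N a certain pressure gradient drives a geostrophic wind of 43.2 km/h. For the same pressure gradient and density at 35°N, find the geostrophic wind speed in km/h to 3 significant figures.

With the same pressure gradient and density, V_g ∝ 1/f ∝ 1/sin φ.
V₂ = V₁ · sin φ₁ / sin φ₂ = 43.2 × sin 61° / sin 35°
V₂ = 43.2 × 0.8746/0.5736 = 65.9 km/h

65.9 km/h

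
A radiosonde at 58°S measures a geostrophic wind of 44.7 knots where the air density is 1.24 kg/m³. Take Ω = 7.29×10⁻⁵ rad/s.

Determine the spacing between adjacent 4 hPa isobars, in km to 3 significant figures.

Coriolis parameter at 58°S:
f = 2Ω sin φ = 2 × 7.29×10⁻⁵ × sin 58° = 1.24×10⁻⁴ s⁻¹
Wind speed in SI: 44.7 knots = 23.0 m/s
Geostrophic balance rearranged: |∂P/∂n| = f ρ V_g
|∂P/∂n| = 1.24×10⁻⁴ × 1.24 × 23.0 = 3.53×10⁻³ Pa/m
Isobar spacing: Δn = ΔP/|∂P/∂n| = 400 Pa / 3.53×10⁻³ Pa/m = 113453 m ≈ 113 km

113 km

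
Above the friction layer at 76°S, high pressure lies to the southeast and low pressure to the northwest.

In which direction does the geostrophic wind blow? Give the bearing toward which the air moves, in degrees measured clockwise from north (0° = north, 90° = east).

The pressure-gradient force points toward the northwest (bearing 315°).
Geostrophic balance: in the Southern Hemisphere the Coriolis force deflects motion to the left, so the geostrophic wind blows 90° to the left of the pressure-gradient force (low pressure on the right).
Rotating 315° by 90° counterclockwise gives 225° — the wind blows toward the southwest.

225°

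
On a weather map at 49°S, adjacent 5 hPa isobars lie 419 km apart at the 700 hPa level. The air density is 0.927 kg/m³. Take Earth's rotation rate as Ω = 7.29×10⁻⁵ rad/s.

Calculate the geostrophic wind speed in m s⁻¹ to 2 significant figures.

Coriolis parameter at 49°S:
f = 2Ω sin φ = 2 × 7.29×10⁻⁵ × sin 49° = 1.10×10⁻⁴ s⁻¹
Pressure gradient: |∂P/∂n| = 500 Pa / 419000 m = 1.19×10⁻³ Pa/m
Geostrophic balance (pressure-gradient force = Coriolis force):
V_g = (1/(fρ)) |∂P/∂n| = 1.19×10⁻³ / (1.10×10⁻⁴ × 0.927) = 11.7 m/s

12 m s⁻¹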